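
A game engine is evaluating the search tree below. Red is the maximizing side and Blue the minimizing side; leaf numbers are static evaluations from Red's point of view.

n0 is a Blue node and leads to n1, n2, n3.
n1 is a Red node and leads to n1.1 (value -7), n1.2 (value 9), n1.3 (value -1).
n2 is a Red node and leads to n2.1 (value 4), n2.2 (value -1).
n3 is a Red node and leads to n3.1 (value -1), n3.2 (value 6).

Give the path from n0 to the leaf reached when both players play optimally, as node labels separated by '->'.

n1 (Red): max(-7, 9, -1) = 9
n2 (Red): max(4, -1) = 4
n3 (Red): max(-1, 6) = 6
n0 (Blue): min(9, 4, 6) = 4
At n0, Blue picks n2 (lowest: 4).
At n2, Red picks n2.1 (highest: 4).
Terminal value 4.

n0 -> n2 -> n2.1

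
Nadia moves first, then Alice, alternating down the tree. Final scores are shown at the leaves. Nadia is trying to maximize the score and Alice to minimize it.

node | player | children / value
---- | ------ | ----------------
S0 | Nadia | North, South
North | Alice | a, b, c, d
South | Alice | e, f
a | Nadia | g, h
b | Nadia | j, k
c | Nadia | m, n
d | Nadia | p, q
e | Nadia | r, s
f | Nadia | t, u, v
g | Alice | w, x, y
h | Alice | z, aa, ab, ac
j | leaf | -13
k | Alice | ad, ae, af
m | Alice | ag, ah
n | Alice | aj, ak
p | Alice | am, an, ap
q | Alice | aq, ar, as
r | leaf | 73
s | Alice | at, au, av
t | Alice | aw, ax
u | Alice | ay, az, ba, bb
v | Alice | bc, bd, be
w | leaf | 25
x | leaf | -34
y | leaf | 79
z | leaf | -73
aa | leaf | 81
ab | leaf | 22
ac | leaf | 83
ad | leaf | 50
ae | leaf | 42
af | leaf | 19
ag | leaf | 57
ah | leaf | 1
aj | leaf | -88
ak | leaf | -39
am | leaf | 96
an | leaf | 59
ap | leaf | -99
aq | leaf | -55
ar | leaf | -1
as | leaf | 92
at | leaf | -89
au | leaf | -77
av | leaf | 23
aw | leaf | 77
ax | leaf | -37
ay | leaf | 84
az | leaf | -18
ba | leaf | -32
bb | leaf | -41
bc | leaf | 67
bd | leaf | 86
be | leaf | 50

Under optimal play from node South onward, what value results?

s (Alice): min(-89, -77, 23) = -89
e (Nadia): max(73, -89) = 73
t (Alice): min(77, -37) = -37
u (Alice): min(84, -18, -32, -41) = -41
v (Alice): min(67, 86, 50) = 50
f (Nadia): max(-37, -41, 50) = 50
South (Alice): min(73, 50) = 50

50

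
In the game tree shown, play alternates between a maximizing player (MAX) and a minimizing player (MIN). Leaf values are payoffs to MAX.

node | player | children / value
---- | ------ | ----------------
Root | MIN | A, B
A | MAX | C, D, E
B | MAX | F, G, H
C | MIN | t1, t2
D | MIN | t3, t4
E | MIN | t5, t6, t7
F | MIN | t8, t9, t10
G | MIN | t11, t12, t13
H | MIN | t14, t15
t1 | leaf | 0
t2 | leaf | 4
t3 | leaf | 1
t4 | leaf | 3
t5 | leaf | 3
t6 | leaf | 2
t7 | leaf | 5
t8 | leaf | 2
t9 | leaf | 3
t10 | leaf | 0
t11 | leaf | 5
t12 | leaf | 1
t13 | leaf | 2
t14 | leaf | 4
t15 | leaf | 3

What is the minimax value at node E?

E (MIN): min(3, 2, 5) = 2

2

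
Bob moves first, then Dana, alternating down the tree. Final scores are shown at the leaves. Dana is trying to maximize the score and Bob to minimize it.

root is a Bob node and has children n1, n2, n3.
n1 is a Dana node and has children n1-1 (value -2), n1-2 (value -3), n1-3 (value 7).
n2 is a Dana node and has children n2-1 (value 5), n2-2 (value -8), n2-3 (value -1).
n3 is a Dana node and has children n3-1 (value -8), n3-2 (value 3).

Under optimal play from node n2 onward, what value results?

5

n2 (Dana): max(5, -8, -1) = 5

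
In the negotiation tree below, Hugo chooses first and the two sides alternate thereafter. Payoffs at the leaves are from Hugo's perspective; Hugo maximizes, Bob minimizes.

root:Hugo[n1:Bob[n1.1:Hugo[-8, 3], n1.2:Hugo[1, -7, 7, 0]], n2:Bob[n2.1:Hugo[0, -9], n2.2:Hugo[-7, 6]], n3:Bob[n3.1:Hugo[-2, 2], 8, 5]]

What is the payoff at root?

n1.1 (Hugo): max(-8, 3) = 3
n1.2 (Hugo): max(1, -7, 7, 0) = 7
n1 (Bob): min(3, 7) = 3
n2.1 (Hugo): max(0, -9) = 0
n2.2 (Hugo): max(-7, 6) = 6
n2 (Bob): min(0, 6) = 0
n3.1 (Hugo): max(-2, 2) = 2
n3 (Bob): min(2, 8, 5) = 2
root (Hugo): max(3, 0, 2) = 3

3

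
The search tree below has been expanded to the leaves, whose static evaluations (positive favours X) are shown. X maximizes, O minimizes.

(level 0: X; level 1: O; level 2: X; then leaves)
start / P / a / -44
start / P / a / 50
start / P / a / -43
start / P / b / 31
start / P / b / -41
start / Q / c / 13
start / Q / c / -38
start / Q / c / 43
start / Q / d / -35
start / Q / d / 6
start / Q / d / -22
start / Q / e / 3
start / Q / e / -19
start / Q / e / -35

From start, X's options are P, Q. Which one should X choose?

P

a (X): max(-44, 50, -43) = 50
b (X): max(31, -41) = 31
P (O): min(50, 31) = 31
c (X): max(13, -38, 43) = 43
d (X): max(-35, 6, -22) = 6
e (X): max(3, -19, -35) = 3
Q (O): min(43, 6, 3) = 3
start (X): max(31, 3) = 31
X at start wants the highest of {P=31, Q=3}, so chooses P.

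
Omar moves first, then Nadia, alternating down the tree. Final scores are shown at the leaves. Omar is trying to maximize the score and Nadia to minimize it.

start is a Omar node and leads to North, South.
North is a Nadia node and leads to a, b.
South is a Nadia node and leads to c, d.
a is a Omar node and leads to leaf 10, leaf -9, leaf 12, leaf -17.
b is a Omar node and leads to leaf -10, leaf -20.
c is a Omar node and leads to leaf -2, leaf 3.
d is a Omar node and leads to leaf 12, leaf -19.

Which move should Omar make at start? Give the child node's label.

South

a (Omar): max(10, -9, 12, -17) = 12
b (Omar): max(-10, -20) = -10
North (Nadia): min(12, -10) = -10
c (Omar): max(-2, 3) = 3
d (Omar): max(12, -19) = 12
South (Nadia): min(3, 12) = 3
start (Omar): max(-10, 3) = 3
Omar at start wants the highest of {North=-10, South=3}, so chooses South.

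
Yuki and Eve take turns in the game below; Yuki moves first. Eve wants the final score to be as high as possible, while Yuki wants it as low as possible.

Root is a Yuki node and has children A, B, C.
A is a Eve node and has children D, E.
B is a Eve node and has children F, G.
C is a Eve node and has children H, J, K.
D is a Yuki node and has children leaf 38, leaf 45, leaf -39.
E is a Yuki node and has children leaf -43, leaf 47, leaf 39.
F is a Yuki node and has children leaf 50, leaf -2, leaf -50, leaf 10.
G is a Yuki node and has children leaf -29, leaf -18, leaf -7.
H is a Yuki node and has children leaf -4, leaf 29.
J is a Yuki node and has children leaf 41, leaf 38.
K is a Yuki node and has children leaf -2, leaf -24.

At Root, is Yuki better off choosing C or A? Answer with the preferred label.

H (Yuki): min(-4, 29) = -4
J (Yuki): min(41, 38) = 38
K (Yuki): min(-2, -24) = -24
C (Eve): max(-4, 38, -24) = 38
D (Yuki): min(38, 45, -39) = -39
E (Yuki): min(-43, 47, 39) = -43
A (Eve): max(-39, -43) = -39
Yuki prefers the lower value; C=38, A=-39. A is better since -39 < 38.

A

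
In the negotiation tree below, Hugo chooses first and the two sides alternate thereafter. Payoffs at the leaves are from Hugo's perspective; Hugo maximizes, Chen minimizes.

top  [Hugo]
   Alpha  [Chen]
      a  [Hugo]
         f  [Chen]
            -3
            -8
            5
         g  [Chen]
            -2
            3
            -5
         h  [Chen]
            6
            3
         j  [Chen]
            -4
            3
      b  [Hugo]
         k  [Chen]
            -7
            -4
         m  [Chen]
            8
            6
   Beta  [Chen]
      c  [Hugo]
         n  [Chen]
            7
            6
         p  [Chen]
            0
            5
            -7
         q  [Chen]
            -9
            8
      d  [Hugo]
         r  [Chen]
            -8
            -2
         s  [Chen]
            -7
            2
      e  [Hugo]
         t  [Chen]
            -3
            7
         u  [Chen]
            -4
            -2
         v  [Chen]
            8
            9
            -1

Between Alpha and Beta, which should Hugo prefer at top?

Alpha

f (Chen): min(-3, -8, 5) = -8
g (Chen): min(-2, 3, -5) = -5
h (Chen): min(6, 3) = 3
j (Chen): min(-4, 3) = -4
a (Hugo): max(-8, -5, 3, -4) = 3
k (Chen): min(-7, -4) = -7
m (Chen): min(8, 6) = 6
b (Hugo): max(-7, 6) = 6
Alpha (Chen): min(3, 6) = 3
n (Chen): min(7, 6) = 6
p (Chen): min(0, 5, -7) = -7
q (Chen): min(-9, 8) = -9
c (Hugo): max(6, -7, -9) = 6
r (Chen): min(-8, -2) = -8
s (Chen): min(-7, 2) = -7
d (Hugo): max(-8, -7) = -7
t (Chen): min(-3, 7) = -3
u (Chen): min(-4, -2) = -4
v (Chen): min(8, 9, -1) = -1
e (Hugo): max(-3, -4, -1) = -1
Beta (Chen): min(6, -7, -1) = -7
Hugo prefers the higher value; Alpha=3, Beta=-7. Alpha is better since 3 > -7.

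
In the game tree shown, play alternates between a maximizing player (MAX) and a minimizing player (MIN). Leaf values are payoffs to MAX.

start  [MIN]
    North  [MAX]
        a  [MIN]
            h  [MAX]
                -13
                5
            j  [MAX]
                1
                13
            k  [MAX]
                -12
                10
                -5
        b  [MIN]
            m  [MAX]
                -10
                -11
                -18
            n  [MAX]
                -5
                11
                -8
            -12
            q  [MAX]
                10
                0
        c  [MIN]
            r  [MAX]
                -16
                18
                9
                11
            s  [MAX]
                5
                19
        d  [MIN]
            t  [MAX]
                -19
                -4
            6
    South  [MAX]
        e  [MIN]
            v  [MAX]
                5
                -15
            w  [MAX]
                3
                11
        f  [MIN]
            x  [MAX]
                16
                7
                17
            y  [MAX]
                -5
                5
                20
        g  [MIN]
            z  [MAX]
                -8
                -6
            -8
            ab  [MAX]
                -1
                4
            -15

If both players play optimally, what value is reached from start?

h (MAX): max(-13, 5) = 5
j (MAX): max(1, 13) = 13
k (MAX): max(-12, 10, -5) = 10
a (MIN): min(5, 13, 10) = 5
m (MAX): max(-10, -11, -18) = -10
n (MAX): max(-5, 11, -8) = 11
q (MAX): max(10, 0) = 10
b (MIN): min(-10, 11, -12, 10) = -12
r (MAX): max(-16, 18, 9, 11) = 18
s (MAX): max(5, 19) = 19
c (MIN): min(18, 19) = 18
t (MAX): max(-19, -4) = -4
d (MIN): min(-4, 6) = -4
North (MAX): max(5, -12, 18, -4) = 18
v (MAX): max(5, -15) = 5
w (MAX): max(3, 11) = 11
e (MIN): min(5, 11) = 5
x (MAX): max(16, 7, 17) = 17
y (MAX): max(-5, 5, 20) = 20
f (MIN): min(17, 20) = 17
z (MAX): max(-8, -6) = -6
ab (MAX): max(-1, 4) = 4
g (MIN): min(-6, -8, 4, -15) = -15
South (MAX): max(5, 17, -15) = 17
start (MIN): min(18, 17) = 17

17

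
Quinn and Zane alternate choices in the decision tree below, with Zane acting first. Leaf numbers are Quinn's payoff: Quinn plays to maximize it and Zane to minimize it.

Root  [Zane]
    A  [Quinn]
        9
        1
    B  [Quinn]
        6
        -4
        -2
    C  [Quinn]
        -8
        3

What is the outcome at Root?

3

A (Quinn): max(9, 1) = 9
B (Quinn): max(6, -4, -2) = 6
C (Quinn): max(-8, 3) = 3
Root (Zane): min(9, 6, 3) = 3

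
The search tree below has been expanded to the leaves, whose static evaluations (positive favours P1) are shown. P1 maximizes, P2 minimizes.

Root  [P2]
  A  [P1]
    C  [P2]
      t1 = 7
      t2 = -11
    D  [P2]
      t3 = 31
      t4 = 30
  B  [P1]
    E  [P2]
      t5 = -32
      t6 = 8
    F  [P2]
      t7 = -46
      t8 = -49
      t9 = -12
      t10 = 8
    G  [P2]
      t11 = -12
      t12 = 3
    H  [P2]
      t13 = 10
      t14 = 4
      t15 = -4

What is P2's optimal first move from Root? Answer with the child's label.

B

C (P2): min(7, -11) = -11
D (P2): min(31, 30) = 30
A (P1): max(-11, 30) = 30
E (P2): min(-32, 8) = -32
F (P2): min(-46, -49, -12, 8) = -49
G (P2): min(-12, 3) = -12
H (P2): min(10, 4, -4) = -4
B (P1): max(-32, -49, -12, -4) = -4
Root (P2): min(30, -4) = -4
P2 at Root wants the lowest of {A=30, B=-4}, so chooses B.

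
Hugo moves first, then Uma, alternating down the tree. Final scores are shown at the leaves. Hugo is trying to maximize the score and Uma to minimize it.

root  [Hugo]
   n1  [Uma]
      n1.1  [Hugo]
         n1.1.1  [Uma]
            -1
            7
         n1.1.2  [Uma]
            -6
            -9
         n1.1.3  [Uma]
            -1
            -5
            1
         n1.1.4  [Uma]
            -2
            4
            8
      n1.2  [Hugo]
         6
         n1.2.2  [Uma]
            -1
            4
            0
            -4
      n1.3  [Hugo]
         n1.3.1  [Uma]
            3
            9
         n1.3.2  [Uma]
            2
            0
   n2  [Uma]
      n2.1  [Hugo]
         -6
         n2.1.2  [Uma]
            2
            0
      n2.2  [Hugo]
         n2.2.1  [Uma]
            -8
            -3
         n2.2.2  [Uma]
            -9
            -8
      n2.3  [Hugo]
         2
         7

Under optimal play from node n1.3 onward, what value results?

3

n1.3.1 (Uma): min(3, 9) = 3
n1.3.2 (Uma): min(2, 0) = 0
n1.3 (Hugo): max(3, 0) = 3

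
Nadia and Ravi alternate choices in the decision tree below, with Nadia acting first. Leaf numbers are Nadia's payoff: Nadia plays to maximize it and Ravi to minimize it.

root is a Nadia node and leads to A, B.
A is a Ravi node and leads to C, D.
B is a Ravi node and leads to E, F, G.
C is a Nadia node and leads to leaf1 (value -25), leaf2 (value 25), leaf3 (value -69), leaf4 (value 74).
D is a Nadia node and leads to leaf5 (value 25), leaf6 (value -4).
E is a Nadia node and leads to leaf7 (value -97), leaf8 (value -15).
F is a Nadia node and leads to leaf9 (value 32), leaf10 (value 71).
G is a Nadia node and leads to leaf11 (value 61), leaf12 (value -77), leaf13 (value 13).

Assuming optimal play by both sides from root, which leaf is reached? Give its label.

C (Nadia): max(-25, 25, -69, 74) = 74
D (Nadia): max(25, -4) = 25
A (Ravi): min(74, 25) = 25
E (Nadia): max(-97, -15) = -15
F (Nadia): max(32, 71) = 71
G (Nadia): max(61, -77, 13) = 61
B (Ravi): min(-15, 71, 61) = -15
root (Nadia): max(25, -15) = 25
At root, Nadia picks A (highest: 25).
At A, Ravi picks D (lowest: 25).
At D, Nadia picks leaf5 (highest: 25).
Terminal value 25.

leaf5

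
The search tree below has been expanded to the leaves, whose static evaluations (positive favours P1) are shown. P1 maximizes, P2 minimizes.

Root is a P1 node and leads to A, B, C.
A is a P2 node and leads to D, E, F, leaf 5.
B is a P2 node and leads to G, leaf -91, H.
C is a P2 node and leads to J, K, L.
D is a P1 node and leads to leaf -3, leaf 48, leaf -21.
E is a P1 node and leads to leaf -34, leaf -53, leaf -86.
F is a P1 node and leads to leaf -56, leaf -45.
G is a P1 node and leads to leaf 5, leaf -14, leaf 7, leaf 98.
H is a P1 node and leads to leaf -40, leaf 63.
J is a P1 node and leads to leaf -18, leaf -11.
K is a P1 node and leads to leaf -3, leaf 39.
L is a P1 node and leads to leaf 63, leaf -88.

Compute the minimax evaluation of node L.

63

L (P1): max(63, -88) = 63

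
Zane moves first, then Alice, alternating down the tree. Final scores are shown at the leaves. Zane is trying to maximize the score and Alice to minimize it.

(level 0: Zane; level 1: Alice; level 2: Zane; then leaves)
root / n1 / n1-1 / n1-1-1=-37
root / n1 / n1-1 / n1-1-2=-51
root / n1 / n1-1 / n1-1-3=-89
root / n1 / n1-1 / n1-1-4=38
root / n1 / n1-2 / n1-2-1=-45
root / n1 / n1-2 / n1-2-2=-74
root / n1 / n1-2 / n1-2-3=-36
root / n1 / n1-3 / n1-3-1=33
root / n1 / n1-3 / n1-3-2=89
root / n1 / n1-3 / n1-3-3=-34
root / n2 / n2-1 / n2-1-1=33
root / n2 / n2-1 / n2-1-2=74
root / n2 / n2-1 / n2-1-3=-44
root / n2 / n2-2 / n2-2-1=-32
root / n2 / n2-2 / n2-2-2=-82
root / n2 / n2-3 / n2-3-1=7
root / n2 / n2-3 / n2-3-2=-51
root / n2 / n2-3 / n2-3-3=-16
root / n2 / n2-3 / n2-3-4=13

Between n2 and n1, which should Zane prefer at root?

n2

n2-1 (Zane): max(33, 74, -44) = 74
n2-2 (Zane): max(-32, -82) = -32
n2-3 (Zane): max(7, -51, -16, 13) = 13
n2 (Alice): min(74, -32, 13) = -32
n1-1 (Zane): max(-37, -51, -89, 38) = 38
n1-2 (Zane): max(-45, -74, -36) = -36
n1-3 (Zane): max(33, 89, -34) = 89
n1 (Alice): min(38, -36, 89) = -36
Zane prefers the higher value; n2=-32, n1=-36. n2 is better since -32 > -36.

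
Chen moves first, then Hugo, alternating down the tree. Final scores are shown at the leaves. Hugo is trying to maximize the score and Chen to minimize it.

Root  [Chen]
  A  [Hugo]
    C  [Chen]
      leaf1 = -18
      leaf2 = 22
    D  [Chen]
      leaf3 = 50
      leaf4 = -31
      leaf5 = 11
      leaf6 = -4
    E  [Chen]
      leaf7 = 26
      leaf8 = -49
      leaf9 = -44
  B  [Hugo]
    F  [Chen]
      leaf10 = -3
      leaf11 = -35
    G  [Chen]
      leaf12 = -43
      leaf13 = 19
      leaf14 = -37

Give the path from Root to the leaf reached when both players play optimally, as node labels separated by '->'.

Root -> B -> F -> leaf11

C (Chen): min(-18, 22) = -18
D (Chen): min(50, -31, 11, -4) = -31
E (Chen): min(26, -49, -44) = -49
A (Hugo): max(-18, -31, -49) = -18
F (Chen): min(-3, -35) = -35
G (Chen): min(-43, 19, -37) = -43
B (Hugo): max(-35, -43) = -35
Root (Chen): min(-18, -35) = -35
At Root, Chen picks B (lowest: -35).
At B, Hugo picks F (highest: -35).
At F, Chen picks leaf11 (lowest: -35).
Terminal value -35.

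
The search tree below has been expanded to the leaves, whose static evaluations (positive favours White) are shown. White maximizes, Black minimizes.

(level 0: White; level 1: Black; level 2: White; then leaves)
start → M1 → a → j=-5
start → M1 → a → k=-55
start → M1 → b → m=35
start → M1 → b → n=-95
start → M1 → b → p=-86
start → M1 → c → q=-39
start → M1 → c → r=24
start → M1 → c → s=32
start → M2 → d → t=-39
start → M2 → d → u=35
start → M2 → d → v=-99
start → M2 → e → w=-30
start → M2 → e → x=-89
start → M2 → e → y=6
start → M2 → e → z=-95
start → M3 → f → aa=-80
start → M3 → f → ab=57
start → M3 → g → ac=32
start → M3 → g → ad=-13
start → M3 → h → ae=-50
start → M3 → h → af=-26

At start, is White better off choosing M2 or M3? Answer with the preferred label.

d (White): max(-39, 35, -99) = 35
e (White): max(-30, -89, 6, -95) = 6
M2 (Black): min(35, 6) = 6
f (White): max(-80, 57) = 57
g (White): max(32, -13) = 32
h (White): max(-50, -26) = -26
M3 (Black): min(57, 32, -26) = -26
White prefers the higher value; M2=6, M3=-26. M2 is better since 6 > -26.

M2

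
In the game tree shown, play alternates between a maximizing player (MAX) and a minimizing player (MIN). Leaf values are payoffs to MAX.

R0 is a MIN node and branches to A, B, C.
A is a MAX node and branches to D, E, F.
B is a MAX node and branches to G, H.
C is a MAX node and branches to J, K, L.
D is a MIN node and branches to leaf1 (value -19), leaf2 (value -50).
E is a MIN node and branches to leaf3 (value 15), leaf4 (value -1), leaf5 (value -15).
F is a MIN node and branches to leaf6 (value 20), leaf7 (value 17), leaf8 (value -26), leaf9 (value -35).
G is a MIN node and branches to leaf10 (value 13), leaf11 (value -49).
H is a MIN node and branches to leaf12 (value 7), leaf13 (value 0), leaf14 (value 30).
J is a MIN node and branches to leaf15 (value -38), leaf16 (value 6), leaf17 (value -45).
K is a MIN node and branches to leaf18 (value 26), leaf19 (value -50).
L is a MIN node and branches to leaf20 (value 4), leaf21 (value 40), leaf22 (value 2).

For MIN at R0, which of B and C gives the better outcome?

G (MIN): min(13, -49) = -49
H (MIN): min(7, 0, 30) = 0
B (MAX): max(-49, 0) = 0
J (MIN): min(-38, 6, -45) = -45
K (MIN): min(26, -50) = -50
L (MIN): min(4, 40, 2) = 2
C (MAX): max(-45, -50, 2) = 2
MIN prefers the lower value; B=0, C=2. B is better since 0 < 2.

B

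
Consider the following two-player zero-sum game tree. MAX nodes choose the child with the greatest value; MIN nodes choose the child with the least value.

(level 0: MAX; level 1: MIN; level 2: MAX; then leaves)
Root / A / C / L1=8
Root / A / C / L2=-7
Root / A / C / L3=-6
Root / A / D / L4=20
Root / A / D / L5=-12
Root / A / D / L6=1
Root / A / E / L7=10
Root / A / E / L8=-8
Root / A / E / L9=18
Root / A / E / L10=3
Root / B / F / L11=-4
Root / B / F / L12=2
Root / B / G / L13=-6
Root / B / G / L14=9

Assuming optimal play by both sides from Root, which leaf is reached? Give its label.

C (MAX): max(8, -7, -6) = 8
D (MAX): max(20, -12, 1) = 20
E (MAX): max(10, -8, 18, 3) = 18
A (MIN): min(8, 20, 18) = 8
F (MAX): max(-4, 2) = 2
G (MAX): max(-6, 9) = 9
B (MIN): min(2, 9) = 2
Root (MAX): max(8, 2) = 8
At Root, MAX picks A (highest: 8).
At A, MIN picks C (lowest: 8).
At C, MAX picks L1 (highest: 8).
Terminal value 8.

L1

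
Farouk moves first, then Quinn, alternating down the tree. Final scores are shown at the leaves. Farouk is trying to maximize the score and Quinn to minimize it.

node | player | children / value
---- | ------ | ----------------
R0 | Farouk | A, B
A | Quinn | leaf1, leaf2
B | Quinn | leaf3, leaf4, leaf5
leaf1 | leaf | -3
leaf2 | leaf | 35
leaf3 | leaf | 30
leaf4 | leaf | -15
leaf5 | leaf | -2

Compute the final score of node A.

A (Quinn): min(-3, 35) = -3

-3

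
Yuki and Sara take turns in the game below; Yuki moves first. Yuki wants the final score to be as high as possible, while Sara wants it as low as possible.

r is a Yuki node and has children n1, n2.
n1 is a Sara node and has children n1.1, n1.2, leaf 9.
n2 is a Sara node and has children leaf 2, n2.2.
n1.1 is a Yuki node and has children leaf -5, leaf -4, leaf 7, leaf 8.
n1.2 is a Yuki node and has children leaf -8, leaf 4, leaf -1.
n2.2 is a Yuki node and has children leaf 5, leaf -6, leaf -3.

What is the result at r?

4

n1.1 (Yuki): max(-5, -4, 7, 8) = 8
n1.2 (Yuki): max(-8, 4, -1) = 4
n1 (Sara): min(8, 4, 9) = 4
n2.2 (Yuki): max(5, -6, -3) = 5
n2 (Sara): min(2, 5) = 2
r (Yuki): max(4, 2) = 4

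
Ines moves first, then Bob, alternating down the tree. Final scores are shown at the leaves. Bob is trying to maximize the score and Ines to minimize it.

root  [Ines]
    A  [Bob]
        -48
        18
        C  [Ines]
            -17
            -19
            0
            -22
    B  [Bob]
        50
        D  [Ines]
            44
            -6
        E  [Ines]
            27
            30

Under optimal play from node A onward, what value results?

18

C (Ines): min(-17, -19, 0, -22) = -22
A (Bob): max(-48, 18, -22) = 18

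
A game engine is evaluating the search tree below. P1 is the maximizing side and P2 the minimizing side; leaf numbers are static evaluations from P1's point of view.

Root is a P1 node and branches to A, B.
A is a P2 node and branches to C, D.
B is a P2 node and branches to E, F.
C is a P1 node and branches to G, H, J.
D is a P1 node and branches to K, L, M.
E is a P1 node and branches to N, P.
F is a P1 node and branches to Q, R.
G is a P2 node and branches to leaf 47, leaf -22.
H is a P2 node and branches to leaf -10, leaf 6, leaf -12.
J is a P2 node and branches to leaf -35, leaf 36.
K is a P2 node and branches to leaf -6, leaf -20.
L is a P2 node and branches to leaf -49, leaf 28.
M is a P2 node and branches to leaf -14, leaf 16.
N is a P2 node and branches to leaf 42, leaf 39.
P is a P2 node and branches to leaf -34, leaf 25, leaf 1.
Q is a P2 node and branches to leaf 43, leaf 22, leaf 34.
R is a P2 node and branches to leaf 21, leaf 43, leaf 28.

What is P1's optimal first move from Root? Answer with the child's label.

B

G (P2): min(47, -22) = -22
H (P2): min(-10, 6, -12) = -12
J (P2): min(-35, 36) = -35
C (P1): max(-22, -12, -35) = -12
K (P2): min(-6, -20) = -20
L (P2): min(-49, 28) = -49
M (P2): min(-14, 16) = -14
D (P1): max(-20, -49, -14) = -14
A (P2): min(-12, -14) = -14
N (P2): min(42, 39) = 39
P (P2): min(-34, 25, 1) = -34
E (P1): max(39, -34) = 39
Q (P2): min(43, 22, 34) = 22
R (P2): min(21, 43, 28) = 21
F (P1): max(22, 21) = 22
B (P2): min(39, 22) = 22
Root (P1): max(-14, 22) = 22
P1 at Root wants the highest of {A=-14, B=22}, so chooses B.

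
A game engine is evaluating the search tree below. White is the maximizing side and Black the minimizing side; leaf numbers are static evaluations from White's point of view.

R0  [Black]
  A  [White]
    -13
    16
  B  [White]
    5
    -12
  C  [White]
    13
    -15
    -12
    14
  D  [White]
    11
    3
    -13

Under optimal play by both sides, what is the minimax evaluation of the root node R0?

5

A (White): max(-13, 16) = 16
B (White): max(5, -12) = 5
C (White): max(13, -15, -12, 14) = 14
D (White): max(11, 3, -13) = 11
R0 (Black): min(16, 5, 14, 11) = 5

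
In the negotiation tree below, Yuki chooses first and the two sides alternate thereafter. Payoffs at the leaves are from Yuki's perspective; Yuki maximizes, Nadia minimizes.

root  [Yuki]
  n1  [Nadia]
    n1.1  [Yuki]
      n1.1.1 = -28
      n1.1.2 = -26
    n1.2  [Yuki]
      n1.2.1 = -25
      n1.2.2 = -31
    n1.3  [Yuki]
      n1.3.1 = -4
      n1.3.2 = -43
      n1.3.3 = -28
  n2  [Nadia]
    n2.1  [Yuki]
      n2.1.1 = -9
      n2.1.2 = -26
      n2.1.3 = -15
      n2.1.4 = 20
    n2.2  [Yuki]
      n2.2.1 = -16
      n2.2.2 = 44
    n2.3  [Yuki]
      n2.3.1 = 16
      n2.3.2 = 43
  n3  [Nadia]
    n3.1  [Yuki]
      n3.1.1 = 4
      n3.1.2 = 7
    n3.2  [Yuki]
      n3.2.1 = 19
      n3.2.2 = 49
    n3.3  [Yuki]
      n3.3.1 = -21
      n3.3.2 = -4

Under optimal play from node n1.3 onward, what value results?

-4

n1.3 (Yuki): max(-4, -43, -28) = -4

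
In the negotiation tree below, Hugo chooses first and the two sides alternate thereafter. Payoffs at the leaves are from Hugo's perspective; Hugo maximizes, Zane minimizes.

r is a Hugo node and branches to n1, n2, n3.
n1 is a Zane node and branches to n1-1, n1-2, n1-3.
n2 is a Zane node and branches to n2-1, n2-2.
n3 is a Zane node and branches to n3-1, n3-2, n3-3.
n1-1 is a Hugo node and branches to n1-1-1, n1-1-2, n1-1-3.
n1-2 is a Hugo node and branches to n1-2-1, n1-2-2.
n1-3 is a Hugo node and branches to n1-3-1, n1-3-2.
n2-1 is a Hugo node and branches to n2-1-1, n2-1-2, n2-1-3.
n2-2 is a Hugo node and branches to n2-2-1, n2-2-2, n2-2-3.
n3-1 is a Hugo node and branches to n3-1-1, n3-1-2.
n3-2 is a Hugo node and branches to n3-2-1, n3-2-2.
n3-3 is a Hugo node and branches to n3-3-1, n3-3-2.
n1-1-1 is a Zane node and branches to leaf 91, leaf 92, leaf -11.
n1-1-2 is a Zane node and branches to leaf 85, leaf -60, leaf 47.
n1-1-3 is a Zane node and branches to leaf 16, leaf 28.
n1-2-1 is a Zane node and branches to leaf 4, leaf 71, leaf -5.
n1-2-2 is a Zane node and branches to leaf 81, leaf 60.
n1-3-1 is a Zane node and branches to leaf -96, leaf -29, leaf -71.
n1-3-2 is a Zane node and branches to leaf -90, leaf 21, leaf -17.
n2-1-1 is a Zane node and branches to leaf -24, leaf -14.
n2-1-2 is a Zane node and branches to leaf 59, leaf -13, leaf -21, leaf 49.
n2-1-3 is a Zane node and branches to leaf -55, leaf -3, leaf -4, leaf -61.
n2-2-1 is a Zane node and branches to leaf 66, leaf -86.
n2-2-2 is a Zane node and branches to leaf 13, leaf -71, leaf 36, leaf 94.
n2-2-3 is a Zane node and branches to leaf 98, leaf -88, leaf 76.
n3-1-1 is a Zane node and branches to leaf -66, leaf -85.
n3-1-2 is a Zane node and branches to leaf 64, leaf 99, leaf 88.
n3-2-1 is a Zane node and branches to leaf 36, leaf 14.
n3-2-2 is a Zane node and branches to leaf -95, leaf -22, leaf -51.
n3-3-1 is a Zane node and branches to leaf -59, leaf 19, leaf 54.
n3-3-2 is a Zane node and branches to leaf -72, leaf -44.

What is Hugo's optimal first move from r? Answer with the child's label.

n1-1-1 (Zane): min(91, 92, -11) = -11
n1-1-2 (Zane): min(85, -60, 47) = -60
n1-1-3 (Zane): min(16, 28) = 16
n1-1 (Hugo): max(-11, -60, 16) = 16
n1-2-1 (Zane): min(4, 71, -5) = -5
n1-2-2 (Zane): min(81, 60) = 60
n1-2 (Hugo): max(-5, 60) = 60
n1-3-1 (Zane): min(-96, -29, -71) = -96
n1-3-2 (Zane): min(-90, 21, -17) = -90
n1-3 (Hugo): max(-96, -90) = -90
n1 (Zane): min(16, 60, -90) = -90
n2-1-1 (Zane): min(-24, -14) = -24
n2-1-2 (Zane): min(59, -13, -21, 49) = -21
n2-1-3 (Zane): min(-55, -3, -4, -61) = -61
n2-1 (Hugo): max(-24, -21, -61) = -21
n2-2-1 (Zane): min(66, -86) = -86
n2-2-2 (Zane): min(13, -71, 36, 94) = -71
n2-2-3 (Zane): min(98, -88, 76) = -88
n2-2 (Hugo): max(-86, -71, -88) = -71
n2 (Zane): min(-21, -71) = -71
n3-1-1 (Zane): min(-66, -85) = -85
n3-1-2 (Zane): min(64, 99, 88) = 64
n3-1 (Hugo): max(-85, 64) = 64
n3-2-1 (Zane): min(36, 14) = 14
n3-2-2 (Zane): min(-95, -22, -51) = -95
n3-2 (Hugo): max(14, -95) = 14
n3-3-1 (Zane): min(-59, 19, 54) = -59
n3-3-2 (Zane): min(-72, -44) = -72
n3-3 (Hugo): max(-59, -72) = -59
n3 (Zane): min(64, 14, -59) = -59
r (Hugo): max(-90, -71, -59) = -59
Hugo at r wants the highest of {n1=-90, n2=-71, n3=-59}, so chooses n3.

n3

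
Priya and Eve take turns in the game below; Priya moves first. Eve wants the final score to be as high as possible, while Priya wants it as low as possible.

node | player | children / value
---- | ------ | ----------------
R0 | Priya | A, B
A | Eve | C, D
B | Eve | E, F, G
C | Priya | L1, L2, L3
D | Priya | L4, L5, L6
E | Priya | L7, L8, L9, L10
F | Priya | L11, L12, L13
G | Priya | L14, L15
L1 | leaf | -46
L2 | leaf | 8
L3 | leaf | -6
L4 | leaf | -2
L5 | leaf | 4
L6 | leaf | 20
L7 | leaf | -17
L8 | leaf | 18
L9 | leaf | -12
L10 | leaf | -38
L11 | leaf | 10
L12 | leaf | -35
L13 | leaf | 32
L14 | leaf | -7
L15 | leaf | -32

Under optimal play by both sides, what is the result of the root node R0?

C (Priya): min(-46, 8, -6) = -46
D (Priya): min(-2, 4, 20) = -2
A (Eve): max(-46, -2) = -2
E (Priya): min(-17, 18, -12, -38) = -38
F (Priya): min(10, -35, 32) = -35
G (Priya): min(-7, -32) = -32
B (Eve): max(-38, -35, -32) = -32
R0 (Priya): min(-2, -32) = -32

-32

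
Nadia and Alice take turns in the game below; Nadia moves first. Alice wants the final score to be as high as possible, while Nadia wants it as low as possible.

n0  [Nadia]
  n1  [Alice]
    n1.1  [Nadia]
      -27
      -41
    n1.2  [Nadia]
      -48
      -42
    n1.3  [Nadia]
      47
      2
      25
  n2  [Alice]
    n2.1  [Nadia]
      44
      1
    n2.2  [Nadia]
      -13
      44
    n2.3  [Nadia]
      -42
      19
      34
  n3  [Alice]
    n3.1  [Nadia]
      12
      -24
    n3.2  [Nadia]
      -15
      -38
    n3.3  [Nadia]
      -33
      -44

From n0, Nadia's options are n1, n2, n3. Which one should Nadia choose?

n1.1 (Nadia): min(-27, -41) = -41
n1.2 (Nadia): min(-48, -42) = -48
n1.3 (Nadia): min(47, 2, 25) = 2
n1 (Alice): max(-41, -48, 2) = 2
n2.1 (Nadia): min(44, 1) = 1
n2.2 (Nadia): min(-13, 44) = -13
n2.3 (Nadia): min(-42, 19, 34) = -42
n2 (Alice): max(1, -13, -42) = 1
n3.1 (Nadia): min(12, -24) = -24
n3.2 (Nadia): min(-15, -38) = -38
n3.3 (Nadia): min(-33, -44) = -44
n3 (Alice): max(-24, -38, -44) = -24
n0 (Nadia): min(2, 1, -24) = -24
Nadia at n0 wants the lowest of {n1=2, n2=1, n3=-24}, so chooses n3.

n3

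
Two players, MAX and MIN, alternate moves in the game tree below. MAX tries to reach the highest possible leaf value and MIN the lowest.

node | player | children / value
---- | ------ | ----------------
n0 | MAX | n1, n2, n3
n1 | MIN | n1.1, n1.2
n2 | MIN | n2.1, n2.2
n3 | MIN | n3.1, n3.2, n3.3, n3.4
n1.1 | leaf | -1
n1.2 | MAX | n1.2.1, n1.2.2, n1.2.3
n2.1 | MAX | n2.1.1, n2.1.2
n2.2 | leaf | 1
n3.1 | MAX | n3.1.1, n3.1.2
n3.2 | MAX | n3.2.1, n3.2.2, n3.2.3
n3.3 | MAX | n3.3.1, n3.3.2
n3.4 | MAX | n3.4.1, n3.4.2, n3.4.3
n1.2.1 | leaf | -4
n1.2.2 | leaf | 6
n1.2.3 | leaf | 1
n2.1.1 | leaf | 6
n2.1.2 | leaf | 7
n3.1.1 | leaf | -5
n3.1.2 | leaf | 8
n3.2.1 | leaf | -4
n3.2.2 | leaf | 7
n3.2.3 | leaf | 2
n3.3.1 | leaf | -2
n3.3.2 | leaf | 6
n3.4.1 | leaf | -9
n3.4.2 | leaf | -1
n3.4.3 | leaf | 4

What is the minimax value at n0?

4

n1.2 (MAX): max(-4, 6, 1) = 6
n1 (MIN): min(-1, 6) = -1
n2.1 (MAX): max(6, 7) = 7
n2 (MIN): min(7, 1) = 1
n3.1 (MAX): max(-5, 8) = 8
n3.2 (MAX): max(-4, 7, 2) = 7
n3.3 (MAX): max(-2, 6) = 6
n3.4 (MAX): max(-9, -1, 4) = 4
n3 (MIN): min(8, 7, 6, 4) = 4
n0 (MAX): max(-1, 1, 4) = 4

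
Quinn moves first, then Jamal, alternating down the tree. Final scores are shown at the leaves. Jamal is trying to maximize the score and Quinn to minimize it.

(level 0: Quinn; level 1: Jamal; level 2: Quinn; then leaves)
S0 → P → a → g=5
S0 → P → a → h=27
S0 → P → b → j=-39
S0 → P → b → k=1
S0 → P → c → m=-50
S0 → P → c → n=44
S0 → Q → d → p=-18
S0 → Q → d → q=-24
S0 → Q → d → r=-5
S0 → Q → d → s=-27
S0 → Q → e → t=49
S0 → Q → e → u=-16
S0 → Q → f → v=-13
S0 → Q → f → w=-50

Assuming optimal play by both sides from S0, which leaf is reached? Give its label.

a (Quinn): min(5, 27) = 5
b (Quinn): min(-39, 1) = -39
c (Quinn): min(-50, 44) = -50
P (Jamal): max(5, -39, -50) = 5
d (Quinn): min(-18, -24, -5, -27) = -27
e (Quinn): min(49, -16) = -16
f (Quinn): min(-13, -50) = -50
Q (Jamal): max(-27, -16, -50) = -16
S0 (Quinn): min(5, -16) = -16
At S0, Quinn picks Q (lowest: -16).
At Q, Jamal picks e (highest: -16).
At e, Quinn picks u (lowest: -16).
Terminal value -16.

u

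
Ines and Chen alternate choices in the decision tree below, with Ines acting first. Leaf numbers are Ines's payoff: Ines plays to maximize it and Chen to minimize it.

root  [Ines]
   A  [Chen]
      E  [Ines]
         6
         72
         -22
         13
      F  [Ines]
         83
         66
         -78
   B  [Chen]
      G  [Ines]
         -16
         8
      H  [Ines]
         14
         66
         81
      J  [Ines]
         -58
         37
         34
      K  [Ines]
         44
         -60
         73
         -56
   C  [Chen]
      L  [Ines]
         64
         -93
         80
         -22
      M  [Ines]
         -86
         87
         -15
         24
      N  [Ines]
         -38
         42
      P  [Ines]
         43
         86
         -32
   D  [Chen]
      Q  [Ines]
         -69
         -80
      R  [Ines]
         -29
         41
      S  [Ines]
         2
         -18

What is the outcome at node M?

M (Ines): max(-86, 87, -15, 24) = 87

87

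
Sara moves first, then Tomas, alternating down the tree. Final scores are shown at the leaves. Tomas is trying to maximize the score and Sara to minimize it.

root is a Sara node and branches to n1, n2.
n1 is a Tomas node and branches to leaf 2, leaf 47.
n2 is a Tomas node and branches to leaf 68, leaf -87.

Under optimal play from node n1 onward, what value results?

47

n1 (Tomas): max(2, 47) = 47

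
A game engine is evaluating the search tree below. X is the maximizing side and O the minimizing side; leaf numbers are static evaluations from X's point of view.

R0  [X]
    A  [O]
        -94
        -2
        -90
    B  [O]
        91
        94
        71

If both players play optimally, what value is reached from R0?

71

A (O): min(-94, -2, -90) = -94
B (O): min(91, 94, 71) = 71
R0 (X): max(-94, 71) = 71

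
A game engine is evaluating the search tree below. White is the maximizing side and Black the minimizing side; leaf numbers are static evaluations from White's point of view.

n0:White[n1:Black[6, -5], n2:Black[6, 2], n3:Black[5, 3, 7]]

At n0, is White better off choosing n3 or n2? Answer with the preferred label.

n3

n3 (Black): min(5, 3, 7) = 3
n2 (Black): min(6, 2) = 2
White prefers the higher value; n3=3, n2=2. n3 is better since 3 > 2.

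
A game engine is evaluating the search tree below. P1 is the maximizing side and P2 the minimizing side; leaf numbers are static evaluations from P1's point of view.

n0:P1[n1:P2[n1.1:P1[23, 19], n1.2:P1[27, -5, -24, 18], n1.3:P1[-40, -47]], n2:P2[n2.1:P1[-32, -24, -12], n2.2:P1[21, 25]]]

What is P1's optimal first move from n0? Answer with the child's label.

n1.1 (P1): max(23, 19) = 23
n1.2 (P1): max(27, -5, -24, 18) = 27
n1.3 (P1): max(-40, -47) = -40
n1 (P2): min(23, 27, -40) = -40
n2.1 (P1): max(-32, -24, -12) = -12
n2.2 (P1): max(21, 25) = 25
n2 (P2): min(-12, 25) = -12
n0 (P1): max(-40, -12) = -12
P1 at n0 wants the highest of {n1=-40, n2=-12}, so chooses n2.

n2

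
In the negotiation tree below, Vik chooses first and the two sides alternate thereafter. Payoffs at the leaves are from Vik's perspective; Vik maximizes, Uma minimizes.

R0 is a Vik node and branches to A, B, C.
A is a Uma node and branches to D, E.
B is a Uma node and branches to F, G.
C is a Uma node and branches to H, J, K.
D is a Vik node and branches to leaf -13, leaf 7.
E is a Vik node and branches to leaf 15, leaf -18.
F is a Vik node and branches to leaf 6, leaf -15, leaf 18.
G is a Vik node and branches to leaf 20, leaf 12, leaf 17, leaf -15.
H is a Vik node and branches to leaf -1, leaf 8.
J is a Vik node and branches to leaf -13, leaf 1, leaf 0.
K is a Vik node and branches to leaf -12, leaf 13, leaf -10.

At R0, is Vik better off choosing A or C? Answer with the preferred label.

A

D (Vik): max(-13, 7) = 7
E (Vik): max(15, -18) = 15
A (Uma): min(7, 15) = 7
H (Vik): max(-1, 8) = 8
J (Vik): max(-13, 1, 0) = 1
K (Vik): max(-12, 13, -10) = 13
C (Uma): min(8, 1, 13) = 1
Vik prefers the higher value; A=7, C=1. A is better since 7 > 1.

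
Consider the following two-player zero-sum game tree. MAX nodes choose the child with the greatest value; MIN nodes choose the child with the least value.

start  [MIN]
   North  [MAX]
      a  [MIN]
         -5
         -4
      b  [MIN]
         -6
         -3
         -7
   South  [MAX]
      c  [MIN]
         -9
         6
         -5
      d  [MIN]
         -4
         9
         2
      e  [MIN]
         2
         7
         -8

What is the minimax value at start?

a (MIN): min(-5, -4) = -5
b (MIN): min(-6, -3, -7) = -7
North (MAX): max(-5, -7) = -5
c (MIN): min(-9, 6, -5) = -9
d (MIN): min(-4, 9, 2) = -4
e (MIN): min(2, 7, -8) = -8
South (MAX): max(-9, -4, -8) = -4
start (MIN): min(-5, -4) = -5

-5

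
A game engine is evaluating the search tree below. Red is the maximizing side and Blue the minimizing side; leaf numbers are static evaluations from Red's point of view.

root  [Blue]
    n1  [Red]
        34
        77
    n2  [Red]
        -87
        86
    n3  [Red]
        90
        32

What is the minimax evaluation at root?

77

n1 (Red): max(34, 77) = 77
n2 (Red): max(-87, 86) = 86
n3 (Red): max(90, 32) = 90
root (Blue): min(77, 86, 90) = 77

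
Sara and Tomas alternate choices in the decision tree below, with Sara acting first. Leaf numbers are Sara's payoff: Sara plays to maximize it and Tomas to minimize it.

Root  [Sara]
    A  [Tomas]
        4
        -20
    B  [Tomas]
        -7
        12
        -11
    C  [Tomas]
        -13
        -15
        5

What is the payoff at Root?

A (Tomas): min(4, -20) = -20
B (Tomas): min(-7, 12, -11) = -11
C (Tomas): min(-13, -15, 5) = -15
Root (Sara): max(-20, -11, -15) = -11

-11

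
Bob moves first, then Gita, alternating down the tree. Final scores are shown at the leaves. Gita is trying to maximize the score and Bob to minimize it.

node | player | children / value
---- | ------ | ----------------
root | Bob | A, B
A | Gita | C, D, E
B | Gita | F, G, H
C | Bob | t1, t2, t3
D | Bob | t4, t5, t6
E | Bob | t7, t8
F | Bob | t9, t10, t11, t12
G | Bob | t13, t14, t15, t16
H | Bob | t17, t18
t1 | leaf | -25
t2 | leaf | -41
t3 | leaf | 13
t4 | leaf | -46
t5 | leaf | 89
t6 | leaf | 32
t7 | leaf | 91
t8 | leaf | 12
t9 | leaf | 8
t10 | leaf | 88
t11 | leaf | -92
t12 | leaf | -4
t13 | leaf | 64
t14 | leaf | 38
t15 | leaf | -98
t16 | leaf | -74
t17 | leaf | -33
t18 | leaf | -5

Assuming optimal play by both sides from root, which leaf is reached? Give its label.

t17

C (Bob): min(-25, -41, 13) = -41
D (Bob): min(-46, 89, 32) = -46
E (Bob): min(91, 12) = 12
A (Gita): max(-41, -46, 12) = 12
F (Bob): min(8, 88, -92, -4) = -92
G (Bob): min(64, 38, -98, -74) = -98
H (Bob): min(-33, -5) = -33
B (Gita): max(-92, -98, -33) = -33
root (Bob): min(12, -33) = -33
At root, Bob picks B (lowest: -33).
At B, Gita picks H (highest: -33).
At H, Bob picks t17 (lowest: -33).
Terminal value -33.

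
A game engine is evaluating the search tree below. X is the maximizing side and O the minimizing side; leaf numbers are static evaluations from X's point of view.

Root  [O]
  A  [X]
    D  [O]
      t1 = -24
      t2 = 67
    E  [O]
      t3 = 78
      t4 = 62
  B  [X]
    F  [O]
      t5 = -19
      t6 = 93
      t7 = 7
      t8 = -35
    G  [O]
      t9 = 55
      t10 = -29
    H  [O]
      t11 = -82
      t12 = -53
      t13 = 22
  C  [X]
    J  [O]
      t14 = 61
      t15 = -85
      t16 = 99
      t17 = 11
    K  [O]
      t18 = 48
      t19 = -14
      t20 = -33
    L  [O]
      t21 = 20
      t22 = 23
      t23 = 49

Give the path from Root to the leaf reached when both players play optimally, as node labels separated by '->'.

Root -> B -> G -> t10

D (O): min(-24, 67) = -24
E (O): min(78, 62) = 62
A (X): max(-24, 62) = 62
F (O): min(-19, 93, 7, -35) = -35
G (O): min(55, -29) = -29
H (O): min(-82, -53, 22) = -82
B (X): max(-35, -29, -82) = -29
J (O): min(61, -85, 99, 11) = -85
K (O): min(48, -14, -33) = -33
L (O): min(20, 23, 49) = 20
C (X): max(-85, -33, 20) = 20
Root (O): min(62, -29, 20) = -29
At Root, O picks B (lowest: -29).
At B, X picks G (highest: -29).
At G, O picks t10 (lowest: -29).
Terminal value -29.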